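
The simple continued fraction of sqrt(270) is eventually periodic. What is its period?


Run the CF algorithm for sqrt(270).
a_0 = floor(sqrt(270)) = 16; set m_0=0, q_0=1.
Recurrence: m' = q*a - m,  q' = (d - m'^2)/q,  a' = floor((a_0 + m')/q').
  step 1: m=16, q=14, a=2
  step 2: m=12, q=9, a=3
  step 3: m=15, q=5, a=6
  step 4: m=15, q=9, a=3
  step 5: m=12, q=14, a=2
  step 6: m=16, q=1, a=32
a_6 = 2*a_0 = 32, so the period closes here.
sqrt(270) = [16; 2, 3, 6, 3, 2, 32]
Period length = 6

6


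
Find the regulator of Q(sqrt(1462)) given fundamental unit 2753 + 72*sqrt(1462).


epsilon = 2753 + 72*sqrt(1462)
= 5505.9998
R = ln(5505.9998)
= 8.6136

8.6136


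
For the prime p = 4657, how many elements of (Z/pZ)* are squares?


For prime p, the number of non-zero quadratic residues is (p-1)/2.
= (4657-1)/2
= 2328

2328


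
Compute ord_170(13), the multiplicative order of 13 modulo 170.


We want ord_170(13), the smallest k >= 1 with 13^k = 1 mod 170.
n = 170 = 2 * 5 * 17, phi(170) = 64; the order divides phi(n).
Divisors of 64: 1, 2, 4, 8, 16, 32, 64
Repeated squaring mod 170: 13^1 = 13, 13^2 = 169, 13^4 = 1, 13^8 = 1, 13^16 = 1, 13^32 = 1, 13^64 = 1
Test divisors in increasing order:
  k=1: 13^1 = 13 mod 170
  k=2: 13^2 = 169 mod 170
  k=4: 13^4 = 1 mod 170  <- first divisor giving 1
Order = 4

4


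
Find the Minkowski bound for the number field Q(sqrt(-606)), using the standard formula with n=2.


d = -606, d mod 4 = 2, so disc(K) = 4d = -2424; |disc(K)| = 2424
Imaginary quadratic field, so n = 2, s = r2 = 1, r1 = 0
M = (n!/n^n) * (4/pi)^s * sqrt(|disc(K)|) = (2!/2^2) * (4/pi)^1 * sqrt(2424)
= 0.5 * 1.273240 * 49.234135
= 31.3434

31.3434


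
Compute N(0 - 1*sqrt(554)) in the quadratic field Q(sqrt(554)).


N(a + b*sqrt(d)) = a^2 - d*b^2
= (0)^2 - (554)*(-1)^2
= 0 - 554
= -554

-554


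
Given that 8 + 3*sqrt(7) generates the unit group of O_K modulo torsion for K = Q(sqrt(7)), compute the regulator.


epsilon = 8 + 3*sqrt(7)
= 15.9373
R = ln(15.9373)
= 2.7687

2.7687


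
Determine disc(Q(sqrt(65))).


For K = Q(sqrt(d)) with d squarefree: disc(K) = d if d = 1 mod 4, and disc(K) = 4d if d = 2 or 3 mod 4.
Here d = 65, and d mod 4 = 1.
d = 1 mod 4 (O_K = Z[(1+sqrt(d))/2]), so disc(K) = d = 65

65


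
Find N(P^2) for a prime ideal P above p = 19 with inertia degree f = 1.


N(P^a) = p^(a*f)
= 19^(2*1)
= 19^2
= 361

361


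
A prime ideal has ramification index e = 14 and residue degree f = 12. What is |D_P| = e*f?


|D_P| = e * f
= 14 * 12
= 168

168


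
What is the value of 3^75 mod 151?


p = 151 is prime and the exponent is (p-1)/2 = 75, so by Euler's criterion 3^75 = (3/151) = +1 or -1 mod 151.
Compute by square-and-multiply:
  75 = 64 + 8 + 2 + 1 (binary 1001011)
  Repeated squaring mod 151: 3^1 = 3, 3^2 = 9, 3^4 = 81, 3^8 = 68, 3^16 = 94, 3^32 = 78, 3^64 = 44
  3^75 = 3^64 * 3^8 * 3^2 * 3^1 = 44 * 68 * 9 * 3 mod 151
    44 * 68 = 2992 = 123 mod 151
    123 * 9 = 1107 = 50 mod 151
    50 * 3 = 150 = 150 mod 151
  3^75 = 150 mod 151
Result 150 = p - 1 = -1 mod 151: 3 is a quadratic non-residue mod 151. As a residue in [0, p-1] the value is 150.
3^75 mod 151 = 150

150


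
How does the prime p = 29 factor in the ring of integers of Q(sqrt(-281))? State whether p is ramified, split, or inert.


K = Q(sqrt(-281)). Since d mod 4 = 3, disc(K) = -1124.
Check p | disc: -1124 mod 29 = 7.
p does not divide disc. Compute Legendre symbol (d/p):
9^((29-1)/2) mod 29 = 1
(d/p) = 1, so p splits: (p) = P*P' with e=1, f=1, g=2.
Therefore p is split.

split


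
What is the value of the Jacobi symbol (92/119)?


Compute (92/119) via quadratic reciprocity:
  pull out 2: (2/119) = +1  (since 119 mod 8 = 7)
  pull out 2: (2/119) = +1  (since 119 mod 8 = 7)
  reciprocity: (23/119) -> -(119/23)
  reduce: (4/23)
  pull out 2: (2/23) = +1  (since 23 mod 8 = 7)
  pull out 2: (2/23) = +1  (since 23 mod 8 = 7)
  (1/23) = 1
Product of signs = -1

-1


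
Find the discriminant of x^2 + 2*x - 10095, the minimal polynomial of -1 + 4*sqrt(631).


The element -1 + 4*sqrt(631) has minimal polynomial:
x^2 + 2*x - 10095
Discriminant = (2)^2 - 4*(-10095)
= 4 + 40380
= 40384

40384


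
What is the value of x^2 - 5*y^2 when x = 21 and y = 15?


x^2 - d*y^2
= 21^2 - 5*15^2
= 441 - 1125
= -684

-684


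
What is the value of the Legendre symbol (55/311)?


p = 311 is prime, so compute (55/311) with the reciprocity algorithm (Jacobi-symbol steps: pull out 2s via (2/n), flip via reciprocity, reduce):
  reciprocity: (55/311) -> -(311/55)
  reduce: (36/55)
  pull out 2: (2/55) = +1  (since 55 mod 8 = 7)
  pull out 2: (2/55) = +1  (since 55 mod 8 = 7)
  reciprocity: (9/55) -> +(55/9)
  reduce: (1/9)
  (1/9) = 1
Product of signs = -1
(55/311) = -1

-1


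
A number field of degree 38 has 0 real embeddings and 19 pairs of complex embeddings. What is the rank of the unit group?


By Dirichlet's unit theorem:
rank = r1 + r2 - 1
= 0 + 19 - 1
= 18

18


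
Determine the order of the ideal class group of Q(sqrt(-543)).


K = Q(sqrt(-543)). d mod 4 = 1, so D = disc(K) = d = -543
h(K) equals the number of primitive reduced positive-definite forms (a, b, c) = a*x^2 + b*x*y + c*y^2 with b^2 - 4ac = D,
where reduced means |b| <= a <= c, with b >= 0 whenever |b| = a or a = c, and primitive means gcd(a, b, c) = 1.
Reduced forces 3a^2 <= |D| = 543, so 1 <= a <= 13; b must have the parity of D, and c = (b^2 - D)/(4a) must be an integer >= a.
Enumerate a = 1..13, b in [-a, a]:
  a=1: (1, 1, 136)  [1]
  a=2: (2, -1, 68), (2, 1, 68)  [2]
  a=3: (3, 3, 46)  [1]
  a=4: (4, -1, 34), (4, 1, 34)  [2]
  a=5: none
  a=6: (6, -3, 23), (6, 3, 23)  [2]
  a=7: none
  a=8: (8, -1, 17), (8, 1, 17)  [2]
  a=9..11: none
  a=12: (12, -9, 13), (12, 9, 13)  [2]
  a=13: none
Total reduced forms: 1 + 2 + 1 + 2 + 2 + 2 + 2 = 12
h = 12

12


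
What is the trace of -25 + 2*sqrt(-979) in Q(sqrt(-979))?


Tr(a + b*sqrt(d)) = (a + b*sqrt(d)) + (a - b*sqrt(d)) = 2a
= 2 * (-25)
= -50

-50


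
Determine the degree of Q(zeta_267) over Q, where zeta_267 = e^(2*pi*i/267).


The degree equals Euler's totient phi(267).
267 = 3 * 89
phi(267) = 176

176


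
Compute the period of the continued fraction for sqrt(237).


Run the CF algorithm for sqrt(237).
a_0 = floor(sqrt(237)) = 15; set m_0=0, q_0=1.
Recurrence: m' = q*a - m,  q' = (d - m'^2)/q,  a' = floor((a_0 + m')/q').
  step 1: m=15, q=12, a=2
  step 2: m=9, q=13, a=1
  step 3: m=4, q=17, a=1
  step 4: m=13, q=4, a=7
  step 5: m=15, q=3, a=10
  step 6: m=15, q=4, a=7
  step 7: m=13, q=17, a=1
  step 8: m=4, q=13, a=1
  step 9: m=9, q=12, a=2
  step 10: m=15, q=1, a=30
a_10 = 2*a_0 = 30, so the period closes here.
sqrt(237) = [15; 2, 1, 1, 7, 10, 7, 1, 1, 2, 30]
Period length = 10

10


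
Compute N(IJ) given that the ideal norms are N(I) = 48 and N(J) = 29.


N(IJ) = N(I) * N(J)
= 48 * 29
= 1392

1392


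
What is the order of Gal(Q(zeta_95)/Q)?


|Gal(Q(zeta_95)/Q)| = phi(95)
= 72

72


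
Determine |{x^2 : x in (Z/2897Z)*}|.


For prime p, the number of non-zero quadratic residues is (p-1)/2.
= (2897-1)/2
= 1448

1448


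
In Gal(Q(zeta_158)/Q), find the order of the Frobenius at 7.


The Frobenius at p in Gal(Q(zeta_n)/Q) = (Z/nZ)* is the class of p, so its order is ord_158(7), the smallest k >= 1 with 7^k = 1 mod 158.
n = 158 = 2 * 79, phi(158) = 78; the order divides phi(n).
Divisors of 78: 1, 2, 3, 6, 13, 26, 39, 78
Repeated squaring mod 158: 7^1 = 7, 7^2 = 49, 7^4 = 31, 7^8 = 13, 7^16 = 11, 7^32 = 121, 7^64 = 105
Test divisors in increasing order:
  k=1: 7^1 = 7 mod 158
  k=2: 7^2 = 49 mod 158
  k=3: 7^3 = 49 * 7 = 27 mod 158
  k=6: 7^6 = 31 * 49 = 97 mod 158
  k=13: 7^13 = 13 * 31 * 7 = 135 mod 158
  k=26: 7^26 = 11 * 13 * 49 = 55 mod 158
  k=39: 7^39 = 121 * 31 * 49 * 7 = 157 mod 158
  k=78: 7^78 = 105 * 13 * 31 * 49 = 1 mod 158  <- first divisor giving 1
Order = 78

78


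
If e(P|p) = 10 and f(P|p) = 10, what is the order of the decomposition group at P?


|D_P| = e * f
= 10 * 10
= 100

100


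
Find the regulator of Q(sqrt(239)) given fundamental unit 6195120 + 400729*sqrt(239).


epsilon = 6195120 + 400729*sqrt(239)
= 1.2390e+07
R = ln(1.2390e+07)
= 16.3324

16.3324


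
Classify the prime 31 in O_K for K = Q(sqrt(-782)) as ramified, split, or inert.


K = Q(sqrt(-782)). Since d mod 4 = 2, disc(K) = -3128.
Check p | disc: -3128 mod 31 = 3.
p does not divide disc. Compute Legendre symbol (d/p):
24^((31-1)/2) mod 31 = -1
(d/p) = -1, so p is inert: (p) stays prime with e=1, f=2, g=1.
Therefore p is inert.

inert


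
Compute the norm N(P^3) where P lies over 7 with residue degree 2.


N(P^a) = p^(a*f)
= 7^(3*2)
= 7^6
= 117649

117649


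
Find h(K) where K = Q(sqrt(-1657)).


K = Q(sqrt(-1657)). d mod 4 = 3, so D = disc(K) = 4d = -6628
h(K) equals the number of primitive reduced positive-definite forms (a, b, c) = a*x^2 + b*x*y + c*y^2 with b^2 - 4ac = D,
where reduced means |b| <= a <= c, with b >= 0 whenever |b| = a or a = c, and primitive means gcd(a, b, c) = 1.
Reduced forces 3a^2 <= |D| = 6628, so 1 <= a <= 47; b must have the parity of D, and c = (b^2 - D)/(4a) must be an integer >= a.
Enumerate a = 1..47, b in [-a, a]:
  a=1: (1, 0, 1657)  [1]
  a=2: (2, 2, 829)  [1]
  a=3..6: none
  a=7: (7, -6, 238), (7, 6, 238)  [2]
  a=8..10: none
  a=11: (11, -4, 151), (11, 4, 151)  [2]
  a=12..13: none
  a=14: (14, -6, 119), (14, 6, 119)  [2]
  a=15..16: none
  a=17: (17, -6, 98), (17, 6, 98)  [2]
  a=18..21: none
  a=22: (22, -18, 79), (22, 18, 79)  [2]
  a=23..28: none
  a=29: (29, -10, 58), (29, 10, 58)  [2]
  a=30..33: none
  a=34: (34, -6, 49), (34, 6, 49)  [2]
  a=35..47: none
Total reduced forms: 1 + 1 + 2 + 2 + 2 + 2 + 2 + 2 + 2 = 16
h = 16

16


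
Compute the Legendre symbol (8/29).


p = 29 is prime, so compute (8/29) with the reciprocity algorithm (Jacobi-symbol steps: pull out 2s via (2/n), flip via reciprocity, reduce):
  pull out 2: (2/29) = -1  (since 29 mod 8 = 5)
  pull out 2: (2/29) = -1  (since 29 mod 8 = 5)
  pull out 2: (2/29) = -1  (since 29 mod 8 = 5)
  (1/29) = 1
Product of signs = -1
(8/29) = -1

-1


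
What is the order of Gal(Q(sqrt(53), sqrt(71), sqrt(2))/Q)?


The 3 square roots of distinct primes are multiplicatively independent over Q,
so [K:Q] = 2^3 and Gal(K/Q) is isomorphic to (Z/2Z)^3.
|Gal| = 2^3 = 8

8


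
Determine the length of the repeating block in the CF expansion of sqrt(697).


Run the CF algorithm for sqrt(697).
a_0 = floor(sqrt(697)) = 26; set m_0=0, q_0=1.
Recurrence: m' = q*a - m,  q' = (d - m'^2)/q,  a' = floor((a_0 + m')/q').
  step 1: m=26, q=21, a=2
  step 2: m=16, q=21, a=2
  step 3: m=26, q=1, a=52
a_3 = 2*a_0 = 52, so the period closes here.
sqrt(697) = [26; 2, 2, 52]
Period length = 3

3


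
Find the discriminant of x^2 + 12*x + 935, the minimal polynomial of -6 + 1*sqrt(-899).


The element -6 + 1*sqrt(-899) has minimal polynomial:
x^2 + 12*x + 935
Discriminant = (12)^2 - 4*(935)
= 144 - 3740
= -3596

-3596


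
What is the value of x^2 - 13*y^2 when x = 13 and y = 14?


x^2 - d*y^2
= 13^2 - 13*14^2
= 169 - 2548
= -2379

-2379


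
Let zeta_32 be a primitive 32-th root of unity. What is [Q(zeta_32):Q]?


The degree equals Euler's totient phi(32).
32 = 2^5
phi(32) = 16

16


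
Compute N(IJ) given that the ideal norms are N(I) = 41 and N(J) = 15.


N(IJ) = N(I) * N(J)
= 41 * 15
= 615

615


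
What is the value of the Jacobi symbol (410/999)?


Compute (410/999) via quadratic reciprocity:
  pull out 2: (2/999) = +1  (since 999 mod 8 = 7)
  reciprocity: (205/999) -> +(999/205)
  reduce: (179/205)
  reciprocity: (179/205) -> +(205/179)
  reduce: (26/179)
  pull out 2: (2/179) = -1  (since 179 mod 8 = 3)
  reciprocity: (13/179) -> +(179/13)
  reduce: (10/13)
  pull out 2: (2/13) = -1  (since 13 mod 8 = 5)
  reciprocity: (5/13) -> +(13/5)
  reduce: (3/5)
  reciprocity: (3/5) -> +(5/3)
  reduce: (2/3)
  pull out 2: (2/3) = -1  (since 3 mod 8 = 3)
  (1/3) = 1
Product of signs = -1

-1


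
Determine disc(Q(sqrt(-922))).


For K = Q(sqrt(d)) with d squarefree: disc(K) = d if d = 1 mod 4, and disc(K) = 4d if d = 2 or 3 mod 4.
Here d = -922, and d mod 4 = 2.
d = 2 mod 4, not 1 (O_K = Z[sqrt(d)]), so disc(K) = 4d = 4 * (-922) = -3688

-3688


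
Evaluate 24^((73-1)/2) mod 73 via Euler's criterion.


p = 73 is prime and the exponent is (p-1)/2 = 36, so by Euler's criterion 24^36 = (24/73) = +1 or -1 mod 73.
Compute by square-and-multiply:
  36 = 32 + 4 (binary 100100)
  Repeated squaring mod 73: 24^1 = 24, 24^2 = 65, 24^4 = 64, 24^8 = 8, 24^16 = 64, 24^32 = 8
  24^36 = 24^32 * 24^4 = 8 * 64 mod 73
    8 * 64 = 512 = 1 mod 73
  24^36 = 1 mod 73
Result 1: 24 is a quadratic residue mod 73.
24^36 mod 73 = 1

1


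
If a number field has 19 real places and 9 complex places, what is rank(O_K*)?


By Dirichlet's unit theorem:
rank = r1 + r2 - 1
= 19 + 9 - 1
= 27

27


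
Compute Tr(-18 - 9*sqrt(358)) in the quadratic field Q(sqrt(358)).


Tr(a + b*sqrt(d)) = (a + b*sqrt(d)) + (a - b*sqrt(d)) = 2a
= 2 * (-18)
= -36

-36


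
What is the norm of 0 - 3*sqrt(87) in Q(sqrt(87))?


N(a + b*sqrt(d)) = a^2 - d*b^2
= (0)^2 - (87)*(-3)^2
= 0 - 783
= -783

-783


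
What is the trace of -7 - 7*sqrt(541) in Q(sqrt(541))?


Tr(a + b*sqrt(d)) = (a + b*sqrt(d)) + (a - b*sqrt(d)) = 2a
= 2 * (-7)
= -14

-14


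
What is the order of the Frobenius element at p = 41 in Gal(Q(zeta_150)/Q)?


The Frobenius at p in Gal(Q(zeta_n)/Q) = (Z/nZ)* is the class of p, so its order is ord_150(41), the smallest k >= 1 with 41^k = 1 mod 150.
n = 150 = 2 * 3 * 5^2, phi(150) = 40; the order divides phi(n).
Divisors of 40: 1, 2, 4, 5, 8, 10, 20, 40
Repeated squaring mod 150: 41^1 = 41, 41^2 = 31, 41^4 = 61, 41^8 = 121, 41^16 = 91, 41^32 = 31
Test divisors in increasing order:
  k=1: 41^1 = 41 mod 150
  k=2: 41^2 = 31 mod 150
  k=4: 41^4 = 61 mod 150
  k=5: 41^5 = 61 * 41 = 101 mod 150
  k=8: 41^8 = 121 mod 150
  k=10: 41^10 = 121 * 31 = 1 mod 150  <- first divisor giving 1
Order = 10

10


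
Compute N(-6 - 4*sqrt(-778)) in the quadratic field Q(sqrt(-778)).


N(a + b*sqrt(d)) = a^2 - d*b^2
= (-6)^2 - (-778)*(-4)^2
= 36 + 12448
= 12484

12484


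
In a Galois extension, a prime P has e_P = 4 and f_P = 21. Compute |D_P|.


|D_P| = e * f
= 4 * 21
= 84

84


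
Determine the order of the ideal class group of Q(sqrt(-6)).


K = Q(sqrt(-6)). d mod 4 = 2, so D = disc(K) = 4d = -24
h(K) equals the number of primitive reduced positive-definite forms (a, b, c) = a*x^2 + b*x*y + c*y^2 with b^2 - 4ac = D,
where reduced means |b| <= a <= c, with b >= 0 whenever |b| = a or a = c, and primitive means gcd(a, b, c) = 1.
Reduced forces 3a^2 <= |D| = 24, so 1 <= a <= 2; b must have the parity of D, and c = (b^2 - D)/(4a) must be an integer >= a.
Enumerate a = 1..2, b in [-a, a]:
  a=1: (1, 0, 6)  [1]
  a=2: (2, 0, 3)  [1]
Total reduced forms: 1 + 1 = 2
h = 2

2


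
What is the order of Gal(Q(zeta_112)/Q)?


|Gal(Q(zeta_112)/Q)| = phi(112)
= 48

48


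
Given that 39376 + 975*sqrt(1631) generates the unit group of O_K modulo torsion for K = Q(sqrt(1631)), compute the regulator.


epsilon = 39376 + 975*sqrt(1631)
= 78752.0000
R = ln(78752.0000)
= 11.2741

11.2741


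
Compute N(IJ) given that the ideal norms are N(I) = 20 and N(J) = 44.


N(IJ) = N(I) * N(J)
= 20 * 44
= 880

880


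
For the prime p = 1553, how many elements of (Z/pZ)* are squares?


For prime p, the number of non-zero quadratic residues is (p-1)/2.
= (1553-1)/2
= 776

776


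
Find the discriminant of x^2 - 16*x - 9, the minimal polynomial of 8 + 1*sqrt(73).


The element 8 + 1*sqrt(73) has minimal polynomial:
x^2 - 16*x - 9
Discriminant = (-16)^2 - 4*(-9)
= 256 + 36
= 292

292


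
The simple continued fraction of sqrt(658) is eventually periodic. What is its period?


Run the CF algorithm for sqrt(658).
a_0 = floor(sqrt(658)) = 25; set m_0=0, q_0=1.
Recurrence: m' = q*a - m,  q' = (d - m'^2)/q,  a' = floor((a_0 + m')/q').
  step 1: m=25, q=33, a=1
  step 2: m=8, q=18, a=1
  step 3: m=10, q=31, a=1
  step 4: m=21, q=7, a=6
  step 5: m=21, q=31, a=1
  step 6: m=10, q=18, a=1
  step 7: m=8, q=33, a=1
  step 8: m=25, q=1, a=50
a_8 = 2*a_0 = 50, so the period closes here.
sqrt(658) = [25; 1, 1, 1, 6, 1, 1, 1, 50]
Period length = 8

8


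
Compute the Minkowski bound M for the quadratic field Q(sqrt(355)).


d = 355, d mod 4 = 3, so disc(K) = 4d = 1420; |disc(K)| = 1420
Real quadratic field, so n = 2, s = r2 = 0, r1 = 2
M = (n!/n^n) * (4/pi)^s * sqrt(|disc(K)|) = (2!/2^2) * (4/pi)^0 * sqrt(1420)
= 0.5 * 1.000000 * 37.682887
= 18.8414

18.8414


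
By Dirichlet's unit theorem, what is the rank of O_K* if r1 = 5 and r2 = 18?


By Dirichlet's unit theorem:
rank = r1 + r2 - 1
= 5 + 18 - 1
= 22

22


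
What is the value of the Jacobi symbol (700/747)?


Compute (700/747) via quadratic reciprocity:
  pull out 2: (2/747) = -1  (since 747 mod 8 = 3)
  pull out 2: (2/747) = -1  (since 747 mod 8 = 3)
  reciprocity: (175/747) -> -(747/175)
  reduce: (47/175)
  reciprocity: (47/175) -> -(175/47)
  reduce: (34/47)
  pull out 2: (2/47) = +1  (since 47 mod 8 = 7)
  reciprocity: (17/47) -> +(47/17)
  reduce: (13/17)
  reciprocity: (13/17) -> +(17/13)
  reduce: (4/13)
  pull out 2: (2/13) = -1  (since 13 mod 8 = 5)
  pull out 2: (2/13) = -1  (since 13 mod 8 = 5)
  (1/13) = 1
Product of signs = 1

1


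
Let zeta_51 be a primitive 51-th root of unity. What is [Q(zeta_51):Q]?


The degree equals Euler's totient phi(51).
51 = 3 * 17
phi(51) = 32

32


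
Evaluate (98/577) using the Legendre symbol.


p = 577 is prime, so compute (98/577) with the reciprocity algorithm (Jacobi-symbol steps: pull out 2s via (2/n), flip via reciprocity, reduce):
  pull out 2: (2/577) = +1  (since 577 mod 8 = 1)
  reciprocity: (49/577) -> +(577/49)
  reduce: (38/49)
  pull out 2: (2/49) = +1  (since 49 mod 8 = 1)
  reciprocity: (19/49) -> +(49/19)
  reduce: (11/19)
  reciprocity: (11/19) -> -(19/11)
  reduce: (8/11)
  pull out 2: (2/11) = -1  (since 11 mod 8 = 3)
  pull out 2: (2/11) = -1  (since 11 mod 8 = 3)
  pull out 2: (2/11) = -1  (since 11 mod 8 = 3)
  (1/11) = 1
Product of signs = 1
(98/577) = 1

1


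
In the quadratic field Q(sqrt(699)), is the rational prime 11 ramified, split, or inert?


K = Q(sqrt(699)). Since d mod 4 = 3, disc(K) = 2796.
Check p | disc: 2796 mod 11 = 2.
p does not divide disc. Compute Legendre symbol (d/p):
6^((11-1)/2) mod 11 = -1
(d/p) = -1, so p is inert: (p) stays prime with e=1, f=2, g=1.
Therefore p is inert.

inert


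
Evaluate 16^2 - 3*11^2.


x^2 - d*y^2
= 16^2 - 3*11^2
= 256 - 363
= -107

-107


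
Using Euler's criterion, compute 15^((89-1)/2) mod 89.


p = 89 is prime and the exponent is (p-1)/2 = 44, so by Euler's criterion 15^44 = (15/89) = +1 or -1 mod 89.
Compute by square-and-multiply:
  44 = 32 + 8 + 4 (binary 101100)
  Repeated squaring mod 89: 15^1 = 15, 15^2 = 47, 15^4 = 73, 15^8 = 78, 15^16 = 32, 15^32 = 45
  15^44 = 15^32 * 15^8 * 15^4 = 45 * 78 * 73 mod 89
    45 * 78 = 3510 = 39 mod 89
    39 * 73 = 2847 = 88 mod 89
  15^44 = 88 mod 89
Result 88 = p - 1 = -1 mod 89: 15 is a quadratic non-residue mod 89. As a residue in [0, p-1] the value is 88.
15^44 mod 89 = 88

88


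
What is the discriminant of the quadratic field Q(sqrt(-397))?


For K = Q(sqrt(d)) with d squarefree: disc(K) = d if d = 1 mod 4, and disc(K) = 4d if d = 2 or 3 mod 4.
Here d = -397, and d mod 4 = 3.
d = 3 mod 4, not 1 (O_K = Z[sqrt(d)]), so disc(K) = 4d = 4 * (-397) = -1588

-1588


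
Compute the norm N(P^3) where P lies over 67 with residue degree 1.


N(P^a) = p^(a*f)
= 67^(3*1)
= 67^3
= 300763

300763


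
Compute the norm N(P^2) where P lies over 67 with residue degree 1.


N(P^a) = p^(a*f)
= 67^(2*1)
= 67^2
= 4489

4489


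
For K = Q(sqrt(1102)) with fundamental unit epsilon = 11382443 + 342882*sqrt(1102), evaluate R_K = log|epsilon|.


epsilon = 11382443 + 342882*sqrt(1102)
= 2.2765e+07
R = ln(2.2765e+07)
= 16.9407

16.9407


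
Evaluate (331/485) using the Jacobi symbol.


Compute (331/485) via quadratic reciprocity:
  reciprocity: (331/485) -> +(485/331)
  reduce: (154/331)
  pull out 2: (2/331) = -1  (since 331 mod 8 = 3)
  reciprocity: (77/331) -> +(331/77)
  reduce: (23/77)
  reciprocity: (23/77) -> +(77/23)
  reduce: (8/23)
  pull out 2: (2/23) = +1  (since 23 mod 8 = 7)
  pull out 2: (2/23) = +1  (since 23 mod 8 = 7)
  pull out 2: (2/23) = +1  (since 23 mod 8 = 7)
  (1/23) = 1
Product of signs = -1

-1


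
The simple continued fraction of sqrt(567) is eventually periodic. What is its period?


Run the CF algorithm for sqrt(567).
a_0 = floor(sqrt(567)) = 23; set m_0=0, q_0=1.
Recurrence: m' = q*a - m,  q' = (d - m'^2)/q,  a' = floor((a_0 + m')/q').
  step 1: m=23, q=38, a=1
  step 2: m=15, q=9, a=4
  step 3: m=21, q=14, a=3
  step 4: m=21, q=9, a=4
  step 5: m=15, q=38, a=1
  step 6: m=23, q=1, a=46
a_6 = 2*a_0 = 46, so the period closes here.
sqrt(567) = [23; 1, 4, 3, 4, 1, 46]
Period length = 6

6


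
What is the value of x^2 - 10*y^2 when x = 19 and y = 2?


x^2 - d*y^2
= 19^2 - 10*2^2
= 361 - 40
= 321

321


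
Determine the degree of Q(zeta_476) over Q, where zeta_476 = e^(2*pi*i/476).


The degree equals Euler's totient phi(476).
476 = 2^2 * 7 * 17
phi(476) = 192

192


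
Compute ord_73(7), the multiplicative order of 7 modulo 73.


We want ord_73(7), the smallest k >= 1 with 7^k = 1 mod 73.
n = 73 = 73, phi(73) = 72; the order divides phi(n).
Divisors of 72: 1, 2, 3, 4, 6, 8, 9, 12, 18, 24, 36, 72
Repeated squaring mod 73: 7^1 = 7, 7^2 = 49, 7^4 = 65, 7^8 = 64, 7^16 = 8, 7^32 = 64, 7^64 = 8
Test divisors in increasing order:
  k=1: 7^1 = 7 mod 73
  k=2: 7^2 = 49 mod 73
  k=3: 7^3 = 49 * 7 = 51 mod 73
  k=4: 7^4 = 65 mod 73
  k=6: 7^6 = 65 * 49 = 46 mod 73
  k=8: 7^8 = 64 mod 73
  k=9: 7^9 = 64 * 7 = 10 mod 73
  k=12: 7^12 = 64 * 65 = 72 mod 73
  k=18: 7^18 = 8 * 49 = 27 mod 73
  k=24: 7^24 = 8 * 64 = 1 mod 73  <- first divisor giving 1
Order = 24

24


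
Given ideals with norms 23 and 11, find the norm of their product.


N(IJ) = N(I) * N(J)
= 23 * 11
= 253

253


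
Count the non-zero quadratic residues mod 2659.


For prime p, the number of non-zero quadratic residues is (p-1)/2.
= (2659-1)/2
= 1329

1329


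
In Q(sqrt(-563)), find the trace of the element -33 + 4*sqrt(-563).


Tr(a + b*sqrt(d)) = (a + b*sqrt(d)) + (a - b*sqrt(d)) = 2a
= 2 * (-33)
= -66

-66


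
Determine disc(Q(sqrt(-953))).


For K = Q(sqrt(d)) with d squarefree: disc(K) = d if d = 1 mod 4, and disc(K) = 4d if d = 2 or 3 mod 4.
Here d = -953, and d mod 4 = 3.
d = 3 mod 4, not 1 (O_K = Z[sqrt(d)]), so disc(K) = 4d = 4 * (-953) = -3812

-3812


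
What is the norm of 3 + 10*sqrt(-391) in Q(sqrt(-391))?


N(a + b*sqrt(d)) = a^2 - d*b^2
= (3)^2 - (-391)*(10)^2
= 9 + 39100
= 39109

39109


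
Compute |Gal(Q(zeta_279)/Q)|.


|Gal(Q(zeta_279)/Q)| = phi(279)
= 180

180


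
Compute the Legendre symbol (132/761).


p = 761 is prime, so compute (132/761) with the reciprocity algorithm (Jacobi-symbol steps: pull out 2s via (2/n), flip via reciprocity, reduce):
  pull out 2: (2/761) = +1  (since 761 mod 8 = 1)
  pull out 2: (2/761) = +1  (since 761 mod 8 = 1)
  reciprocity: (33/761) -> +(761/33)
  reduce: (2/33)
  pull out 2: (2/33) = +1  (since 33 mod 8 = 1)
  (1/33) = 1
Product of signs = 1
(132/761) = 1

1


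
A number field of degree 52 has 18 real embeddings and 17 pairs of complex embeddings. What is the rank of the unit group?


By Dirichlet's unit theorem:
rank = r1 + r2 - 1
= 18 + 17 - 1
= 34

34


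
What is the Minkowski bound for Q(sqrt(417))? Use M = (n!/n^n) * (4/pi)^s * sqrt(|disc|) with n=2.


d = 417, d mod 4 = 1, so disc(K) = d = 417; |disc(K)| = 417
Real quadratic field, so n = 2, s = r2 = 0, r1 = 2
M = (n!/n^n) * (4/pi)^s * sqrt(|disc(K)|) = (2!/2^2) * (4/pi)^0 * sqrt(417)
= 0.5 * 1.000000 * 20.420578
= 10.2103

10.2103


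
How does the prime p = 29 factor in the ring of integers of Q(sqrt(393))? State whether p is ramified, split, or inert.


K = Q(sqrt(393)). Since d mod 4 = 1, disc(K) = 393.
Check p | disc: 393 mod 29 = 16.
p does not divide disc. Compute Legendre symbol (d/p):
16^((29-1)/2) mod 29 = 1
(d/p) = 1, so p splits: (p) = P*P' with e=1, f=1, g=2.
Therefore p is split.

split


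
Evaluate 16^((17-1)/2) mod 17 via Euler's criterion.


p = 17 is prime and the exponent is (p-1)/2 = 8, so by Euler's criterion 16^8 = (16/17) = +1 or -1 mod 17.
Compute by square-and-multiply:
  8 = 8 (binary 1000)
  Repeated squaring mod 17: 16^1 = 16, 16^2 = 1, 16^4 = 1, 16^8 = 1
  16^8 = 1 mod 17
Result 1: 16 is a quadratic residue mod 17.
16^8 mod 17 = 1

1


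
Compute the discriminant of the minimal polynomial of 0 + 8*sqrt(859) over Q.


The element 0 + 8*sqrt(859) has minimal polynomial:
x^2 + 0*x - 54976
Discriminant = (0)^2 - 4*(-54976)
= 0 + 219904
= 219904

219904


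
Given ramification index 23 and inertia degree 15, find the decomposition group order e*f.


|D_P| = e * f
= 23 * 15
= 345

345


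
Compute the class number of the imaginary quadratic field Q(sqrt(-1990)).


K = Q(sqrt(-1990)). d mod 4 = 2, so D = disc(K) = 4d = -7960
h(K) equals the number of primitive reduced positive-definite forms (a, b, c) = a*x^2 + b*x*y + c*y^2 with b^2 - 4ac = D,
where reduced means |b| <= a <= c, with b >= 0 whenever |b| = a or a = c, and primitive means gcd(a, b, c) = 1.
Reduced forces 3a^2 <= |D| = 7960, so 1 <= a <= 51; b must have the parity of D, and c = (b^2 - D)/(4a) must be an integer >= a.
Enumerate a = 1..51, b in [-a, a]:
  a=1: (1, 0, 1990)  [1]
  a=2: (2, 0, 995)  [1]
  a=3..4: none
  a=5: (5, 0, 398)  [1]
  a=6..9: none
  a=10: (10, 0, 199)  [1]
  a=11: (11, -2, 181), (11, 2, 181)  [2]
  a=12: none
  a=13: (13, -10, 155), (13, 10, 155)  [2]
  a=14..16: none
  a=17: (17, -8, 118), (17, 8, 118)  [2]
  a=18: none
  a=19: (19, -18, 109), (19, 18, 109)  [2]
  a=20..21: none
  a=22: (22, -20, 95), (22, 20, 95)  [2]
  a=23..25: none
  a=26: (26, -16, 79), (26, 16, 79)  [2]
  a=27..30: none
  a=31: (31, -10, 65), (31, 10, 65)  [2]
  a=32..33: none
  a=34: (34, -8, 59), (34, 8, 59)  [2]
  a=35..37: none
  a=38: (38, -20, 55), (38, 20, 55)  [2]
  a=39..42: none
  a=43: (43, -34, 53), (43, 34, 53)  [2]
  a=44..51: none
Total reduced forms: 1 + 1 + 1 + 1 + 2 + 2 + 2 + 2 + 2 + 2 + 2 + 2 + 2 + 2 = 24
h = 24

24


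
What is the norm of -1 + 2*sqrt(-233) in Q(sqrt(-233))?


N(a + b*sqrt(d)) = a^2 - d*b^2
= (-1)^2 - (-233)*(2)^2
= 1 + 932
= 933

933


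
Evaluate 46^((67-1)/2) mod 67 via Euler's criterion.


p = 67 is prime and the exponent is (p-1)/2 = 33, so by Euler's criterion 46^33 = (46/67) = +1 or -1 mod 67.
Compute by square-and-multiply:
  33 = 32 + 1 (binary 100001)
  Repeated squaring mod 67: 46^1 = 46, 46^2 = 39, 46^4 = 47, 46^8 = 65, 46^16 = 4, 46^32 = 16
  46^33 = 46^32 * 46^1 = 16 * 46 mod 67
    16 * 46 = 736 = 66 mod 67
  46^33 = 66 mod 67
Result 66 = p - 1 = -1 mod 67: 46 is a quadratic non-residue mod 67. As a residue in [0, p-1] the value is 66.
46^33 mod 67 = 66

66


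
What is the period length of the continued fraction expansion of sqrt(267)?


Run the CF algorithm for sqrt(267).
a_0 = floor(sqrt(267)) = 16; set m_0=0, q_0=1.
Recurrence: m' = q*a - m,  q' = (d - m'^2)/q,  a' = floor((a_0 + m')/q').
  step 1: m=16, q=11, a=2
  step 2: m=6, q=21, a=1
  step 3: m=15, q=2, a=15
  step 4: m=15, q=21, a=1
  step 5: m=6, q=11, a=2
  step 6: m=16, q=1, a=32
a_6 = 2*a_0 = 32, so the period closes here.
sqrt(267) = [16; 2, 1, 15, 1, 2, 32]
Period length = 6

6


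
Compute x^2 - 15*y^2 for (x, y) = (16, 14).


x^2 - d*y^2
= 16^2 - 15*14^2
= 256 - 2940
= -2684

-2684


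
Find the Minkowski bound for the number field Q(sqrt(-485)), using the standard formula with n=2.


d = -485, d mod 4 = 3, so disc(K) = 4d = -1940; |disc(K)| = 1940
Imaginary quadratic field, so n = 2, s = r2 = 1, r1 = 0
M = (n!/n^n) * (4/pi)^s * sqrt(|disc(K)|) = (2!/2^2) * (4/pi)^1 * sqrt(1940)
= 0.5 * 1.273240 * 44.045431
= 28.0402

28.0402


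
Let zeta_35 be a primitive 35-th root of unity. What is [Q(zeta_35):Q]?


The degree equals Euler's totient phi(35).
35 = 5 * 7
phi(35) = 24

24


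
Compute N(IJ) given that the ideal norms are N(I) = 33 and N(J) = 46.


N(IJ) = N(I) * N(J)
= 33 * 46
= 1518

1518


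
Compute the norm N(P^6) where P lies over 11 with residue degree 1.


N(P^a) = p^(a*f)
= 11^(6*1)
= 11^6
= 1771561

1771561


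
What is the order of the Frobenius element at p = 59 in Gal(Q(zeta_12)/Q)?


The Frobenius at p in Gal(Q(zeta_n)/Q) = (Z/nZ)* is the class of p, so its order is ord_12(59), the smallest k >= 1 with 59^k = 1 mod 12.
n = 12 = 2^2 * 3, phi(12) = 4; the order divides phi(n).
Divisors of 4: 1, 2, 4
Repeated squaring mod 12: 59^1 = 11, 59^2 = 1, 59^4 = 1
Test divisors in increasing order:
  k=1: 59^1 = 11 mod 12
  k=2: 59^2 = 1 mod 12  <- first divisor giving 1
Order = 2

2


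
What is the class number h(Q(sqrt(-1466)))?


K = Q(sqrt(-1466)). d mod 4 = 2, so D = disc(K) = 4d = -5864
h(K) equals the number of primitive reduced positive-definite forms (a, b, c) = a*x^2 + b*x*y + c*y^2 with b^2 - 4ac = D,
where reduced means |b| <= a <= c, with b >= 0 whenever |b| = a or a = c, and primitive means gcd(a, b, c) = 1.
Reduced forces 3a^2 <= |D| = 5864, so 1 <= a <= 44; b must have the parity of D, and c = (b^2 - D)/(4a) must be an integer >= a.
Enumerate a = 1..44, b in [-a, a]:
  a=1: (1, 0, 1466)  [1]
  a=2: (2, 0, 733)  [1]
  a=3: (3, -2, 489), (3, 2, 489)  [2]
  a=4: none
  a=5: (5, -4, 294), (5, 4, 294)  [2]
  a=6: (6, -4, 245), (6, 4, 245)  [2]
  a=7: (7, -4, 210), (7, 4, 210)  [2]
  a=8: none
  a=9: (9, -2, 163), (9, 2, 163)  [2]
  a=10: (10, -4, 147), (10, 4, 147)  [2]
  a=11..12: none
  a=13: (13, -8, 114), (13, 8, 114)  [2]
  a=14: (14, -4, 105), (14, 4, 105)  [2]
  a=15: (15, -14, 101), (15, -4, 98), (15, 4, 98), (15, 14, 101)  [4]
  a=16: none
  a=17: (17, -16, 90), (17, 16, 90)  [2]
  a=18: (18, -16, 85), (18, 16, 85)  [2]
  a=19: (19, -8, 78), (19, 8, 78)  [2]
  a=20: none
  a=21: (21, -10, 71), (21, -4, 70), (21, 4, 70), (21, 10, 71)  [4]
  a=22: none
  a=23: (23, -22, 69), (23, 22, 69)  [2]
  a=24: none
  a=25: (25, -6, 59), (25, 6, 59)  [2]
  a=26: (26, -8, 57), (26, 8, 57)  [2]
  a=27: (27, -20, 58), (27, 20, 58)  [2]
  a=28: none
  a=29: (29, -20, 54), (29, 20, 54)  [2]
  a=30: (30, -16, 51), (30, -4, 49), (30, 4, 49), (30, 16, 51)  [4]
  a=31..33: none
  a=34: (34, -16, 45), (34, 16, 45)  [2]
  a=35: (35, -24, 46), (35, -4, 42), (35, 4, 42), (35, 24, 46)  [4]
  a=36..37: none
  a=38: (38, -8, 39), (38, 8, 39)  [2]
  a=39: (39, -34, 45), (39, 34, 45)  [2]
  a=40: none
  a=41: (41, -32, 42), (41, 32, 42)  [2]
  a=42..44: none
Total reduced forms: 1 + 1 + 2 + 2 + 2 + 2 + 2 + 2 + 2 + 2 + 4 + 2 + 2 + 2 + 4 + 2 + 2 + 2 + 2 + 2 + 4 + 2 + 4 + 2 + 2 + 2 = 58
h = 58

58


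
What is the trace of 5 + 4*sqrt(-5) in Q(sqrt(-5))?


Tr(a + b*sqrt(d)) = (a + b*sqrt(d)) + (a - b*sqrt(d)) = 2a
= 2 * (5)
= 10

10


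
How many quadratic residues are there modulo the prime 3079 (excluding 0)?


For prime p, the number of non-zero quadratic residues is (p-1)/2.
= (3079-1)/2
= 1539

1539


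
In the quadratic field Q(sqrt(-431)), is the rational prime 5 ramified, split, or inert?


K = Q(sqrt(-431)). Since d mod 4 = 1, disc(K) = -431.
Check p | disc: -431 mod 5 = 4.
p does not divide disc. Compute Legendre symbol (d/p):
4^((5-1)/2) mod 5 = 1
(d/p) = 1, so p splits: (p) = P*P' with e=1, f=1, g=2.
Therefore p is split.

split


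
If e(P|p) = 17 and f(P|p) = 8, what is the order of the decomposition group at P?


|D_P| = e * f
= 17 * 8
= 136

136


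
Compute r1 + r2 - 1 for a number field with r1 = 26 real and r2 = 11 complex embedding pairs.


By Dirichlet's unit theorem:
rank = r1 + r2 - 1
= 26 + 11 - 1
= 36

36


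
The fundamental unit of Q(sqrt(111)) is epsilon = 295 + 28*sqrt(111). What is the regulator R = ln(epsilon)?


epsilon = 295 + 28*sqrt(111)
= 589.9983
R = ln(589.9983)
= 6.3801

6.3801


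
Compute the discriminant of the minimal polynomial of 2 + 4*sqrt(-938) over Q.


The element 2 + 4*sqrt(-938) has minimal polynomial:
x^2 - 4*x + 15012
Discriminant = (-4)^2 - 4*(15012)
= 16 - 60048
= -60032

-60032


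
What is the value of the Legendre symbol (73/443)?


p = 443 is prime, so compute (73/443) with the reciprocity algorithm (Jacobi-symbol steps: pull out 2s via (2/n), flip via reciprocity, reduce):
  reciprocity: (73/443) -> +(443/73)
  reduce: (5/73)
  reciprocity: (5/73) -> +(73/5)
  reduce: (3/5)
  reciprocity: (3/5) -> +(5/3)
  reduce: (2/3)
  pull out 2: (2/3) = -1  (since 3 mod 8 = 3)
  (1/3) = 1
Product of signs = -1
(73/443) = -1

-1


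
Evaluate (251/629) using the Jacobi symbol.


Compute (251/629) via quadratic reciprocity:
  reciprocity: (251/629) -> +(629/251)
  reduce: (127/251)
  reciprocity: (127/251) -> -(251/127)
  reduce: (124/127)
  pull out 2: (2/127) = +1  (since 127 mod 8 = 7)
  pull out 2: (2/127) = +1  (since 127 mod 8 = 7)
  reciprocity: (31/127) -> -(127/31)
  reduce: (3/31)
  reciprocity: (3/31) -> -(31/3)
  reduce: (1/3)
  (1/3) = 1
Product of signs = -1

-1


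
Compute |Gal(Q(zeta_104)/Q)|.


|Gal(Q(zeta_104)/Q)| = phi(104)
= 48

48


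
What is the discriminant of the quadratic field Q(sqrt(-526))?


For K = Q(sqrt(d)) with d squarefree: disc(K) = d if d = 1 mod 4, and disc(K) = 4d if d = 2 or 3 mod 4.
Here d = -526, and d mod 4 = 2.
d = 2 mod 4, not 1 (O_K = Z[sqrt(d)]), so disc(K) = 4d = 4 * (-526) = -2104

-2104


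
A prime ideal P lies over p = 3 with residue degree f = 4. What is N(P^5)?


N(P^a) = p^(a*f)
= 3^(5*4)
= 3^20
= 3486784401

3486784401


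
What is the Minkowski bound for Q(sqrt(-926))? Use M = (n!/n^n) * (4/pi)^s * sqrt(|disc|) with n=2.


d = -926, d mod 4 = 2, so disc(K) = 4d = -3704; |disc(K)| = 3704
Imaginary quadratic field, so n = 2, s = r2 = 1, r1 = 0
M = (n!/n^n) * (4/pi)^s * sqrt(|disc(K)|) = (2!/2^2) * (4/pi)^1 * sqrt(3704)
= 0.5 * 1.273240 * 60.860496
= 38.7450

38.7450


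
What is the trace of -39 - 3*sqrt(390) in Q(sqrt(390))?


Tr(a + b*sqrt(d)) = (a + b*sqrt(d)) + (a - b*sqrt(d)) = 2a
= 2 * (-39)
= -78

-78


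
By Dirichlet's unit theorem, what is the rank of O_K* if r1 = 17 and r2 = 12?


By Dirichlet's unit theorem:
rank = r1 + r2 - 1
= 17 + 12 - 1
= 28

28


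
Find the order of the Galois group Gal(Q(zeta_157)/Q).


|Gal(Q(zeta_157)/Q)| = phi(157)
= 156

156


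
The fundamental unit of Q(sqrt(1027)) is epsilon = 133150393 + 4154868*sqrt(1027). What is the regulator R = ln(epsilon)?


epsilon = 133150393 + 4154868*sqrt(1027)
= 2.6630e+08
R = ln(2.6630e+08)
= 19.4001

19.4001


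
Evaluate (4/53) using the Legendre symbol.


p = 53 is prime, so compute (4/53) with the reciprocity algorithm (Jacobi-symbol steps: pull out 2s via (2/n), flip via reciprocity, reduce):
  pull out 2: (2/53) = -1  (since 53 mod 8 = 5)
  pull out 2: (2/53) = -1  (since 53 mod 8 = 5)
  (1/53) = 1
Product of signs = 1
(4/53) = 1

1


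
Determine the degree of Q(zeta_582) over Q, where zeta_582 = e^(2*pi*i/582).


The degree equals Euler's totient phi(582).
582 = 2 * 3 * 97
phi(582) = 192

192


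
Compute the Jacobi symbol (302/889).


Compute (302/889) via quadratic reciprocity:
  pull out 2: (2/889) = +1  (since 889 mod 8 = 1)
  reciprocity: (151/889) -> +(889/151)
  reduce: (134/151)
  pull out 2: (2/151) = +1  (since 151 mod 8 = 7)
  reciprocity: (67/151) -> -(151/67)
  reduce: (17/67)
  reciprocity: (17/67) -> +(67/17)
  reduce: (16/17)
  pull out 2: (2/17) = +1  (since 17 mod 8 = 1)
  pull out 2: (2/17) = +1  (since 17 mod 8 = 1)
  pull out 2: (2/17) = +1  (since 17 mod 8 = 1)
  pull out 2: (2/17) = +1  (since 17 mod 8 = 1)
  (1/17) = 1
Product of signs = -1

-1


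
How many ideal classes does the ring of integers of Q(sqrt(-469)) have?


K = Q(sqrt(-469)). d mod 4 = 3, so D = disc(K) = 4d = -1876
h(K) equals the number of primitive reduced positive-definite forms (a, b, c) = a*x^2 + b*x*y + c*y^2 with b^2 - 4ac = D,
where reduced means |b| <= a <= c, with b >= 0 whenever |b| = a or a = c, and primitive means gcd(a, b, c) = 1.
Reduced forces 3a^2 <= |D| = 1876, so 1 <= a <= 25; b must have the parity of D, and c = (b^2 - D)/(4a) must be an integer >= a.
Enumerate a = 1..25, b in [-a, a]:
  a=1: (1, 0, 469)  [1]
  a=2: (2, 2, 235)  [1]
  a=3..4: none
  a=5: (5, -2, 94), (5, 2, 94)  [2]
  a=6: none
  a=7: (7, 0, 67)  [1]
  a=8..9: none
  a=10: (10, -2, 47), (10, 2, 47)  [2]
  a=11: (11, -4, 43), (11, 4, 43)  [2]
  a=12: none
  a=13: (13, -10, 38), (13, 10, 38)  [2]
  a=14: (14, 14, 37)  [1]
  a=15..18: none
  a=19: (19, -10, 26), (19, 10, 26)  [2]
  a=20..21: none
  a=22: (22, -18, 25), (22, 18, 25)  [2]
  a=23..25: none
Total reduced forms: 1 + 1 + 2 + 1 + 2 + 2 + 2 + 1 + 2 + 2 = 16
h = 16

16


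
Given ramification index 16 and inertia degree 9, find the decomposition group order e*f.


|D_P| = e * f
= 16 * 9
= 144

144


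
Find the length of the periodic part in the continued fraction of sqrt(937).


Run the CF algorithm for sqrt(937).
a_0 = floor(sqrt(937)) = 30; set m_0=0, q_0=1.
Recurrence: m' = q*a - m,  q' = (d - m'^2)/q,  a' = floor((a_0 + m')/q').
  step 1: m=30, q=37, a=1
  step 2: m=7, q=24, a=1
  step 3: m=17, q=27, a=1
  step 4: m=10, q=31, a=1
  step 5: m=21, q=16, a=3
  step 6: m=27, q=13, a=4
  step 7: m=25, q=24, a=2
  step 8: m=23, q=17, a=3
  step 9: m=28, q=9, a=6
  step 10: m=26, q=29, a=1
  step 11: m=3, q=32, a=1
  step 12: m=29, q=3, a=19
  step 13: m=28, q=51, a=1
  step 14: m=23, q=8, a=6
  step 15: m=25, q=39, a=1
  step 16: m=14, q=19, a=2
  step 17: m=24, q=19, a=2
  step 18: m=14, q=39, a=1
  step 19: m=25, q=8, a=6
  step 20: m=23, q=51, a=1
  step 21: m=28, q=3, a=19
  step 22: m=29, q=32, a=1
  step 23: m=3, q=29, a=1
  step 24: m=26, q=9, a=6
  step 25: m=28, q=17, a=3
  step 26: m=23, q=24, a=2
  step 27: m=25, q=13, a=4
  step 28: m=27, q=16, a=3
  step 29: m=21, q=31, a=1
  step 30: m=10, q=27, a=1
  step 31: m=17, q=24, a=1
  step 32: m=7, q=37, a=1
  step 33: m=30, q=1, a=60
a_33 = 2*a_0 = 60, so the period closes here.
sqrt(937) = [30; 1, 1, 1, 1, 3, 4, 2, 3, 6, 1, 1, 19, 1, 6, 1, 2, 2, 1, 6, 1, 19, 1, 1, 6, 3, 2, 4, 3, 1, 1, 1, 1, 60]
Period length = 33

33


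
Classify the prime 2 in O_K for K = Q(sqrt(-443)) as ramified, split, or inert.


K = Q(sqrt(-443)). Since d mod 4 = 1, disc(K) = -443.
Check p | disc: -443 mod 2 = 1.
p=2 does not divide disc (d is 1 mod 4). 2 splits iff d = 1 mod 8.
d mod 8 = 5, so (d/2) = -1.
(d/p) = -1, so p is inert: (p) stays prime with e=1, f=2, g=1.
Therefore p is inert.

inert


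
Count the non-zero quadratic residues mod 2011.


For prime p, the number of non-zero quadratic residues is (p-1)/2.
= (2011-1)/2
= 1005

1005


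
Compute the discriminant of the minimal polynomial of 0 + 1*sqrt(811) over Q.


The element 0 + 1*sqrt(811) has minimal polynomial:
x^2 + 0*x - 811
Discriminant = (0)^2 - 4*(-811)
= 0 + 3244
= 3244

3244


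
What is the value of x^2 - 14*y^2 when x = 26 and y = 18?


x^2 - d*y^2
= 26^2 - 14*18^2
= 676 - 4536
= -3860

-3860


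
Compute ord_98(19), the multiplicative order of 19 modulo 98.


We want ord_98(19), the smallest k >= 1 with 19^k = 1 mod 98.
n = 98 = 2 * 7^2, phi(98) = 42; the order divides phi(n).
Divisors of 42: 1, 2, 3, 6, 7, 14, 21, 42
Repeated squaring mod 98: 19^1 = 19, 19^2 = 67, 19^4 = 79, 19^8 = 67, 19^16 = 79, 19^32 = 67
Test divisors in increasing order:
  k=1: 19^1 = 19 mod 98
  k=2: 19^2 = 67 mod 98
  k=3: 19^3 = 67 * 19 = 97 mod 98
  k=6: 19^6 = 79 * 67 = 1 mod 98  <- first divisor giving 1
Order = 6

6


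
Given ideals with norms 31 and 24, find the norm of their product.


N(IJ) = N(I) * N(J)
= 31 * 24
= 744

744


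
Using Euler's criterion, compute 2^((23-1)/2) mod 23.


p = 23 is prime and the exponent is (p-1)/2 = 11, so by Euler's criterion 2^11 = (2/23) = +1 or -1 mod 23.
Compute by square-and-multiply:
  11 = 8 + 2 + 1 (binary 1011)
  Repeated squaring mod 23: 2^1 = 2, 2^2 = 4, 2^4 = 16, 2^8 = 3
  2^11 = 2^8 * 2^2 * 2^1 = 3 * 4 * 2 mod 23
    3 * 4 = 12 = 12 mod 23
    12 * 2 = 24 = 1 mod 23
  2^11 = 1 mod 23
Result 1: 2 is a quadratic residue mod 23.
2^11 mod 23 = 1

1
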